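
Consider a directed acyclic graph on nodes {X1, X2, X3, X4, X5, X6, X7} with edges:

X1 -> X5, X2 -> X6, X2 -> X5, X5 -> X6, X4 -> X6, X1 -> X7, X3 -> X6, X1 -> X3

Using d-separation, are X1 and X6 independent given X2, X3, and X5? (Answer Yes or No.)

3 paths connect X1 and X6; each must be blocked for d-separation to hold:
Path 1: X1 → X3 → X6
  X3 is a chain here and X3 is conditioned on, so the path is blocked at X3.
Path 2: X1 → X5 → X6
  X5 is a chain here and X5 is conditioned on, so the path is blocked at X5.
Path 3: X1 → X5 ← X2 → X6
  X2 is a fork here and X2 is conditioned on, so the path is blocked at X2.
All paths are blocked; X1 ⊥ X6 | {X2, X3, X5} holds.

Yes — X1 and X6 are d-separated given {X2, X3, X5}.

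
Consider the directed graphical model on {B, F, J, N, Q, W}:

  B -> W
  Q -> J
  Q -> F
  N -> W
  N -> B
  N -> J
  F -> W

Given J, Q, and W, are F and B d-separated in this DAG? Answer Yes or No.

No

There are 4 undirected paths between F and B; checking each against the conditioning set {J, Q, W}:
Path 1: F → W ← B
  W is a collider and W is conditioned on, which opens it — no node blocks this path, so it is active.
Path 2: F → W ← N → B
  W is a collider and W is conditioned on, which opens it; N is a fork and N is not conditioned on — no node blocks this path, so it is active.
Path 3: F ← Q → J ← N → W ← B
  Q is a fork here and Q is conditioned on, so the path is blocked at Q.
Path 4: F ← Q → J ← N → B
  Q is a fork here and Q is conditioned on, so the path is blocked at Q.
At least one path is unblocked, so d-separation fails.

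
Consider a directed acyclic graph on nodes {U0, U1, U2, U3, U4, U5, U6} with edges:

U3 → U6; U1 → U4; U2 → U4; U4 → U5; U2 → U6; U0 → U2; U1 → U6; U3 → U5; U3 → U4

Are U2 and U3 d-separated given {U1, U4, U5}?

There are 6 undirected paths between U2 and U3; checking each against the conditioning set {U1, U4, U5}:
Path 1: U2 → U4 ← U1 → U6 ← U3
  U1 is a fork here and U1 is conditioned on, so the path is blocked at U1.
Path 2: U2 → U4 → U5 ← U3
  U4 is a chain here and U4 is conditioned on, so the path is blocked at U4.
Path 3: U2 → U4 ← U3
  U4 is a collider and U4 is conditioned on, which opens it — no node blocks this path, so it is active.
Path 4: U2 → U6 ← U1 → U4 → U5 ← U3
  U6 is a collider here and neither U6 nor any of its descendants is conditioned on, so the collider stays closed — the path is blocked at U6.
Path 5: U2 → U6 ← U1 → U4 ← U3
  U6 is a collider here and neither U6 nor any of its descendants is conditioned on, so the collider stays closed — the path is blocked at U6.
Path 6: U2 → U6 ← U3
  U6 is a collider here and neither U6 nor any of its descendants is conditioned on, so the collider stays closed — the path is blocked at U6.
At least one path is unblocked, so d-separation fails.

No — U2 and U3 are not d-separated given {U1, U4, U5}.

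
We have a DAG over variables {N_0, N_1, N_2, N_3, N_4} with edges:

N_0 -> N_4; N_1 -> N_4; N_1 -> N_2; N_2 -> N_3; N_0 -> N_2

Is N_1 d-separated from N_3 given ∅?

There are 2 undirected paths between N_1 and N_3; checking each against the conditioning set ∅:
Path 1: N_1 → N_2 → N_3
  N_2 is a chain and N_2 is not conditioned on — no node blocks this path, so it is active.
Path 2: N_1 → N_4 ← N_0 → N_2 → N_3
  N_4 is a collider here and neither N_4 nor any of its descendants is conditioned on, so the collider stays closed — the path is blocked at N_4.
Because an active path exists, N_1 and N_3 are not d-separated.

No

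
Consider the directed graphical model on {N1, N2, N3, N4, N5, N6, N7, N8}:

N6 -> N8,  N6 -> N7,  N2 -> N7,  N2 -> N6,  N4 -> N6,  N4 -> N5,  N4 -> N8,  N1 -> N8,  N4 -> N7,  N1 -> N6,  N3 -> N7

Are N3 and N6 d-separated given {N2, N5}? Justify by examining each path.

Yes

We examine all 5 paths between N3 and N6:
Path 1: N3 → N7 ← N6
  N7 is a collider here and neither N7 nor any of its descendants is conditioned on, so the collider stays closed — the path is blocked at N7.
Path 2: N3 → N7 ← N2 → N6
  N7 is a collider here and neither N7 nor any of its descendants is conditioned on, so the collider stays closed — the path is blocked at N7.
Path 3: N3 → N7 ← N4 → N8 ← N6
  N7 is a collider here and neither N7 nor any of its descendants is conditioned on, so the collider stays closed — the path is blocked at N7.
Path 4: N3 → N7 ← N4 → N8 ← N1 → N6
  N7 is a collider here and neither N7 nor any of its descendants is conditioned on, so the collider stays closed — the path is blocked at N7.
Path 5: N3 → N7 ← N4 → N6
  N7 is a collider here and neither N7 nor any of its descendants is conditioned on, so the collider stays closed — the path is blocked at N7.
Since every path is blocked, d-separation holds.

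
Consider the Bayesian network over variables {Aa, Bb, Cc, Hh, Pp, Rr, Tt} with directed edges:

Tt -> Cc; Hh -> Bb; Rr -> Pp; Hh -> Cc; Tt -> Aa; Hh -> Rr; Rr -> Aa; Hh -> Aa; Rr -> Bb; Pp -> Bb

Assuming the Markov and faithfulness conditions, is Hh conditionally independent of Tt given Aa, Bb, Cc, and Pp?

No

5 paths connect Hh and Tt; each must be blocked for d-separation to hold:
  1. Hh → Cc ← Tt — Cc:collider[open] ⇒ active
  2. Hh → Bb ← Pp ← Rr → Aa ← Tt — Bb:collider[open]; Pp:chain[blocks]; Rr:fork[open]; Aa:collider[open] ⇒ blocked
  3. Hh → Bb ← Rr → Aa ← Tt — Bb:collider[open]; Rr:fork[open]; Aa:collider[open] ⇒ active
  4. Hh → Rr → Aa ← Tt — Rr:chain[open]; Aa:collider[open] ⇒ active
  5. Hh → Aa ← Tt — Aa:collider[open] ⇒ active
At least one path is unblocked, so d-separation fails.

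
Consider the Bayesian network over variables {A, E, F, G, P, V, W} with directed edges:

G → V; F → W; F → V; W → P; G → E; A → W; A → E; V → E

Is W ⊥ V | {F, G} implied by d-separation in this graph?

Yes

There are 3 undirected paths between W and V; checking each against the conditioning set {F, G}:
Path 1: W ← A → E ← G → V
  E is a collider here and neither E nor any of its descendants is conditioned on, so the collider stays closed — the path is blocked at E.
Path 2: W ← A → E ← V
  E is a collider here and neither E nor any of its descendants is conditioned on, so the collider stays closed — the path is blocked at E.
Path 3: W ← F → V
  F is a fork here and F is conditioned on, so the path is blocked at F.
Since every path is blocked, d-separation holds.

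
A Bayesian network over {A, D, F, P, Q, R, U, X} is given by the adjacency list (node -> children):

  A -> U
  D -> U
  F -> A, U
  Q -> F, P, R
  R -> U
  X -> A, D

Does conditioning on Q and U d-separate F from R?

No

We examine all 4 paths between F and R:
Path 1: F → U ← R
  U is a collider and U is conditioned on, which opens it — no node blocks this path, so it is active.
Path 2: F ← Q → R
  Q is a fork here and Q is conditioned on, so the path is blocked at Q.
Path 3: F → A ← X → D → U ← R
  A is a collider and its descendant U is conditioned on, which opens it; X is a fork and X is not conditioned on; D is a chain and D is not conditioned on; U is a collider and U is conditioned on, which opens it — no node blocks this path, so it is active.
Path 4: F → A → U ← R
  A is a chain and A is not conditioned on; U is a collider and U is conditioned on, which opens it — no node blocks this path, so it is active.
Since the path F → U ← R is active, F and R are not d-separated given {Q, U}.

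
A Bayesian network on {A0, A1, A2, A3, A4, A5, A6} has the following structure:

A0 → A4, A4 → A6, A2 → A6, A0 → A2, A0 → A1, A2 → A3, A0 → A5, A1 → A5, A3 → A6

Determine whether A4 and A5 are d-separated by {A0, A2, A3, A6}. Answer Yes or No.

Yes

We examine all 6 paths between A4 and A5:
  1. A4 ← A0 → A5 — A0:fork[blocks] ⇒ blocked
  2. A4 ← A0 → A1 → A5 — A0:fork[blocks]; A1:chain[open] ⇒ blocked
  3. A4 → A6 ← A3 ← A2 ← A0 → A5 — A6:collider[open]; A3:chain[blocks]; A2:chain[blocks]; A0:fork[blocks] ⇒ blocked
  4. A4 → A6 ← A3 ← A2 ← A0 → A1 → A5 — A6:collider[open]; A3:chain[blocks]; A2:chain[blocks]; A0:fork[blocks]; A1:chain[open] ⇒ blocked
  5. A4 → A6 ← A2 ← A0 → A5 — A6:collider[open]; A2:chain[blocks]; A0:fork[blocks] ⇒ blocked
  6. A4 → A6 ← A2 ← A0 → A1 → A5 — A6:collider[open]; A2:chain[blocks]; A0:fork[blocks]; A1:chain[open] ⇒ blocked
Every path is blocked, so A4 and A5 are d-separated given {A0, A2, A3, A6}.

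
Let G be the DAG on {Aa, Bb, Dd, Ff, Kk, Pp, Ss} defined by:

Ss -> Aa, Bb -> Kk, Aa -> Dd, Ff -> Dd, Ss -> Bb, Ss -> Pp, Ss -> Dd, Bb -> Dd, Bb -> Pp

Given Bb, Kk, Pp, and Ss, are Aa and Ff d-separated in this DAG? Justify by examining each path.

We examine all 4 paths between Aa and Ff:
Path 1: Aa ← Ss → Bb → Dd ← Ff
  Ss is a fork here and Ss is conditioned on, so the path is blocked at Ss.
Path 2: Aa ← Ss → Dd ← Ff
  Ss is a fork here and Ss is conditioned on, so the path is blocked at Ss.
Path 3: Aa ← Ss → Pp ← Bb → Dd ← Ff
  Ss is a fork here and Ss is conditioned on, so the path is blocked at Ss.
Path 4: Aa → Dd ← Ff
  Dd is a collider here and neither Dd nor any of its descendants is conditioned on, so the collider stays closed — the path is blocked at Dd.
Every path is blocked, so Aa and Ff are d-separated given {Bb, Kk, Pp, Ss}.

Yes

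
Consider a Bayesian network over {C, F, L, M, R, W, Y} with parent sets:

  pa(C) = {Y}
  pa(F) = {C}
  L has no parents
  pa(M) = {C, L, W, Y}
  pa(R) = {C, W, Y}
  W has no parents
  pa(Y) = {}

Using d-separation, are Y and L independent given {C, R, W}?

There are 5 undirected paths between Y and L; checking each against the conditioning set {C, R, W}:
  1. Y → R ← W → M ← L — R:collider[open]; W:fork[blocks]; M:collider[blocks] ⇒ blocked
  2. Y → R ← C → M ← L — R:collider[open]; C:fork[blocks]; M:collider[blocks] ⇒ blocked
  3. Y → M ← L — M:collider[blocks] ⇒ blocked
  4. Y → C → R ← W → M ← L — C:chain[blocks]; R:collider[open]; W:fork[blocks]; M:collider[blocks] ⇒ blocked
  5. Y → C → M ← L — C:chain[blocks]; M:collider[blocks] ⇒ blocked
All paths are blocked; Y ⊥ L | {C, R, W} holds.

Yes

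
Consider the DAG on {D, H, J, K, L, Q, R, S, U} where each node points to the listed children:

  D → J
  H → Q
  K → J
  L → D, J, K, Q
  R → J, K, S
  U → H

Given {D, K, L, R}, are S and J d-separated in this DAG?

Yes

We examine all 4 paths between S and J:
Path 1: S ← R → K → J
  R is a fork here and R is conditioned on, so the path is blocked at R.
Path 2: S ← R → K ← L → D → J
  R is a fork here and R is conditioned on, so the path is blocked at R.
Path 3: S ← R → K ← L → J
  R is a fork here and R is conditioned on, so the path is blocked at R.
Path 4: S ← R → J
  R is a fork here and R is conditioned on, so the path is blocked at R.
Since every path is blocked, d-separation holds.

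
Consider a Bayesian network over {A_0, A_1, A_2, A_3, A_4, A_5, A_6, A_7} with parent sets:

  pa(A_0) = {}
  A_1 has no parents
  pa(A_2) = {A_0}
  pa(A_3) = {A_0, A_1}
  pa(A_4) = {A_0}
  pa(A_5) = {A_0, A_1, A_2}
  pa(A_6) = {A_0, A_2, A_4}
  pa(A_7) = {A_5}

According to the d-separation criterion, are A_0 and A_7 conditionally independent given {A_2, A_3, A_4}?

No

5 paths connect A_0 and A_7; each must be blocked for d-separation to hold:
  1. A_0 → A_3 ← A_1 → A_5 → A_7 — A_3:collider[open]; A_1:fork[open]; A_5:chain[open] ⇒ active
  2. A_0 → A_4 → A_6 ← A_2 → A_5 → A_7 — A_4:chain[blocks]; A_6:collider[blocks]; A_2:fork[blocks]; A_5:chain[open] ⇒ blocked
  3. A_0 → A_6 ← A_2 → A_5 → A_7 — A_6:collider[blocks]; A_2:fork[blocks]; A_5:chain[open] ⇒ blocked
  4. A_0 → A_2 → A_5 → A_7 — A_2:chain[blocks]; A_5:chain[open] ⇒ blocked
  5. A_0 → A_5 → A_7 — A_5:chain[open] ⇒ active
Because an active path exists, A_0 and A_7 are not d-separated.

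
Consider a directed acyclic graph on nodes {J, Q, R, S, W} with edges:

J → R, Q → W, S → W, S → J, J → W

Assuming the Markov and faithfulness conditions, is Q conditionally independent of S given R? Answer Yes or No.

We examine all 2 paths between Q and S:
  1. Q → W ← J ← S — W:collider[blocks]; J:chain[open] ⇒ blocked
  2. Q → W ← S — W:collider[blocks] ⇒ blocked
All paths are blocked; Q ⊥ S | {R} holds.

Yes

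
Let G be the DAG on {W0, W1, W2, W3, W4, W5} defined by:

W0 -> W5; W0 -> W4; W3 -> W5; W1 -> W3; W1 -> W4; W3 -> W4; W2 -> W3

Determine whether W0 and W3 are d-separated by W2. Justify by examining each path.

3 paths connect W0 and W3; each must be blocked for d-separation to hold:
Path 1: W0 → W5 ← W3
  W5 is a collider here and neither W5 nor any of its descendants is conditioned on, so the collider stays closed — the path is blocked at W5.
Path 2: W0 → W4 ← W1 → W3
  W4 is a collider here and neither W4 nor any of its descendants is conditioned on, so the collider stays closed — the path is blocked at W4.
Path 3: W0 → W4 ← W3
  W4 is a collider here and neither W4 nor any of its descendants is conditioned on, so the collider stays closed — the path is blocked at W4.
Since every path is blocked, d-separation holds.

Yes — W0 and W3 are d-separated given {W2}.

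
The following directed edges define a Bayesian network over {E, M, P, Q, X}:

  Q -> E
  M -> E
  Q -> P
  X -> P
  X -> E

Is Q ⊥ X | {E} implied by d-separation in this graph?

Enumerating the 2 paths from Q to X and testing each for blocking by {E}:
  1. Q → P ← X — P:collider[blocks] ⇒ blocked
  2. Q → E ← X — E:collider[open] ⇒ active
Since the path Q → E ← X is active, Q and X are not d-separated given {E}.

No — Q and X are not d-separated given {E}.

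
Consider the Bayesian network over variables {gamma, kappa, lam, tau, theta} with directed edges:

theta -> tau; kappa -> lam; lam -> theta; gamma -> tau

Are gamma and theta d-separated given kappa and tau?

The only undirected path from gamma to theta is:
  1. gamma → tau ← theta — tau:collider[open] ⇒ active
Since the path gamma → tau ← theta is active, gamma and theta are not d-separated given {kappa, tau}.

No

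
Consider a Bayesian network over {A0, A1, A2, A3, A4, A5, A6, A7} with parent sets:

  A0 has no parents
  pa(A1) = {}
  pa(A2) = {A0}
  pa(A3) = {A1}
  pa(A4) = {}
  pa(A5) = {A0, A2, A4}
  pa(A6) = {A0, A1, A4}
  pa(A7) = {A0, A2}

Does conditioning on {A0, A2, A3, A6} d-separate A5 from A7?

Yes

There are 6 undirected paths between A5 and A7; checking each against the conditioning set {A0, A2, A3, A6}:
Path 1: A5 ← A4 → A6 ← A0 → A7
  A0 is a fork here and A0 is conditioned on, so the path is blocked at A0.
Path 2: A5 ← A4 → A6 ← A0 → A2 → A7
  A0 is a fork here and A0 is conditioned on, so the path is blocked at A0.
Path 3: A5 ← A2 → A7
  A2 is a fork here and A2 is conditioned on, so the path is blocked at A2.
Path 4: A5 ← A2 ← A0 → A7
  A2 is a chain here and A2 is conditioned on, so the path is blocked at A2.
Path 5: A5 ← A0 → A7
  A0 is a fork here and A0 is conditioned on, so the path is blocked at A0.
Path 6: A5 ← A0 → A2 → A7
  A0 is a fork here and A0 is conditioned on, so the path is blocked at A0.
Every path is blocked, so A5 and A7 are d-separated given {A0, A2, A3, A6}.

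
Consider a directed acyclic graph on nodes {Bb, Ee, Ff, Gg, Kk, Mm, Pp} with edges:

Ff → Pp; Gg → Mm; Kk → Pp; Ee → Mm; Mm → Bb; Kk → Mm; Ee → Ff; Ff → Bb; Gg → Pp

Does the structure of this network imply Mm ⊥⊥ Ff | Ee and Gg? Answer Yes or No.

4 paths connect Mm and Ff; each must be blocked for d-separation to hold:
  1. Mm → Bb ← Ff — Bb:collider[blocks] ⇒ blocked
  2. Mm ← Kk → Pp ← Ff — Kk:fork[open]; Pp:collider[blocks] ⇒ blocked
  3. Mm ← Gg → Pp ← Ff — Gg:fork[blocks]; Pp:collider[blocks] ⇒ blocked
  4. Mm ← Ee → Ff — Ee:fork[blocks] ⇒ blocked
Since every path is blocked, d-separation holds.

Yes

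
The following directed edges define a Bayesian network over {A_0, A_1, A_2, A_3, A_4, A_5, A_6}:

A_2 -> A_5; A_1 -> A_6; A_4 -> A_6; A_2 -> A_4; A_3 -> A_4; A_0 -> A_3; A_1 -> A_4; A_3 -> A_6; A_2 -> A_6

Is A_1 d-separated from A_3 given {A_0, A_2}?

There are 6 undirected paths between A_1 and A_3; checking each against the conditioning set {A_0, A_2}:
Path 1: A_1 → A_6 ← A_3
  A_6 is a collider here and neither A_6 nor any of its descendants is conditioned on, so the collider stays closed — the path is blocked at A_6.
Path 2: A_1 → A_6 ← A_4 ← A_3
  A_6 is a collider here and neither A_6 nor any of its descendants is conditioned on, so the collider stays closed — the path is blocked at A_6.
Path 3: A_1 → A_6 ← A_2 → A_4 ← A_3
  A_6 is a collider here and neither A_6 nor any of its descendants is conditioned on, so the collider stays closed — the path is blocked at A_6.
Path 4: A_1 → A_4 ← A_3
  A_4 is a collider here and neither A_4 nor any of its descendants is conditioned on, so the collider stays closed — the path is blocked at A_4.
Path 5: A_1 → A_4 → A_6 ← A_3
  A_6 is a collider here and neither A_6 nor any of its descendants is conditioned on, so the collider stays closed — the path is blocked at A_6.
Path 6: A_1 → A_4 ← A_2 → A_6 ← A_3
  A_4 is a collider here and neither A_4 nor any of its descendants is conditioned on, so the collider stays closed — the path is blocked at A_4.
Since every path is blocked, d-separation holds.

Yes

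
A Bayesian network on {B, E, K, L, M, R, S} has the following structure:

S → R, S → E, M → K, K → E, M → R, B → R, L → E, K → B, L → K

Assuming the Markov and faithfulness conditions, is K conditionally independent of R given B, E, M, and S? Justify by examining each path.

4 paths connect K and R; each must be blocked for d-separation to hold:
Path 1: K → E ← S → R
  S is a fork here and S is conditioned on, so the path is blocked at S.
Path 2: K → B → R
  B is a chain here and B is conditioned on, so the path is blocked at B.
Path 3: K ← M → R
  M is a fork here and M is conditioned on, so the path is blocked at M.
Path 4: K ← L → E ← S → R
  S is a fork here and S is conditioned on, so the path is blocked at S.
Every path is blocked, so K and R are d-separated given {B, E, M, S}.

Yes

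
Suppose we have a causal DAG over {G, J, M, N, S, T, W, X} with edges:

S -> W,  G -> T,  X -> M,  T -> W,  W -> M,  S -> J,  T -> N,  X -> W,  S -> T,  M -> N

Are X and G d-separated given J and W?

We examine all 6 paths between X and G:
  1. X → W ← S → T ← G — W:collider[open]; S:fork[open]; T:collider[open] ⇒ active
  2. X → W → M → N ← T ← G — W:chain[blocks]; M:chain[open]; N:collider[blocks]; T:chain[open] ⇒ blocked
  3. X → W ← T ← G — W:collider[open]; T:chain[open] ⇒ active
  4. X → M → N ← T ← G — M:chain[open]; N:collider[blocks]; T:chain[open] ⇒ blocked
  5. X → M ← W ← S → T ← G — M:collider[blocks]; W:chain[blocks]; S:fork[open]; T:collider[open] ⇒ blocked
  6. X → M ← W ← T ← G — M:collider[blocks]; W:chain[blocks]; T:chain[open] ⇒ blocked
Because an active path exists, X and G are not d-separated.

No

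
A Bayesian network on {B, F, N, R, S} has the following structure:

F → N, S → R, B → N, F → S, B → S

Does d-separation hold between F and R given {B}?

2 paths connect F and R; each must be blocked for d-separation to hold:
Path 1: F → S → R
  S is a chain and S is not conditioned on — no node blocks this path, so it is active.
Path 2: F → N ← B → S → R
  N is a collider here and neither N nor any of its descendants is conditioned on, so the collider stays closed — the path is blocked at N.
At least one path is unblocked, so d-separation fails.

No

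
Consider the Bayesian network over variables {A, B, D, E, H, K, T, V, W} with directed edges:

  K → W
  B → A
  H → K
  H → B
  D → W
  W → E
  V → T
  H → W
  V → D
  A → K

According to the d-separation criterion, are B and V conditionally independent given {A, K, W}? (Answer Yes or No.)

No

Enumerating the 4 paths from B to V and testing each for blocking by {A, K, W}:
Path 1: B ← H → W ← D ← V
  H is a fork and H is not conditioned on; W is a collider and W is conditioned on, which opens it; D is a chain and D is not conditioned on — no node blocks this path, so it is active.
Path 2: B ← H → K → W ← D ← V
  K is a chain here and K is conditioned on, so the path is blocked at K.
Path 3: B → A → K → W ← D ← V
  A is a chain here and A is conditioned on, so the path is blocked at A.
Path 4: B → A → K ← H → W ← D ← V
  A is a chain here and A is conditioned on, so the path is blocked at A.
At least one path is unblocked, so d-separation fails.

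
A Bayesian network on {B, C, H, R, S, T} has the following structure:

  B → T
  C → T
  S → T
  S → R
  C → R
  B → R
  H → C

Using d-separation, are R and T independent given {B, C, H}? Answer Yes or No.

We examine all 3 paths between R and T:
Path 1: R ← S → T
  S is a fork and S is not conditioned on — no node blocks this path, so it is active.
Path 2: R ← B → T
  B is a fork here and B is conditioned on, so the path is blocked at B.
Path 3: R ← C → T
  C is a fork here and C is conditioned on, so the path is blocked at C.
At least one path is unblocked, so d-separation fails.

No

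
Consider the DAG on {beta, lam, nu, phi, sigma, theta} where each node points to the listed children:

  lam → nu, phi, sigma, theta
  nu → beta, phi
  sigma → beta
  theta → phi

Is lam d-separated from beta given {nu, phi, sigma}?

Yes

4 paths connect lam and beta; each must be blocked for d-separation to hold:
  1. lam → nu → beta — nu:chain[blocks] ⇒ blocked
  2. lam → sigma → beta — sigma:chain[blocks] ⇒ blocked
  3. lam → phi ← nu → beta — phi:collider[open]; nu:fork[blocks] ⇒ blocked
  4. lam → theta → phi ← nu → beta — theta:chain[open]; phi:collider[open]; nu:fork[blocks] ⇒ blocked
Every path is blocked, so lam and beta are d-separated given {nu, phi, sigma}.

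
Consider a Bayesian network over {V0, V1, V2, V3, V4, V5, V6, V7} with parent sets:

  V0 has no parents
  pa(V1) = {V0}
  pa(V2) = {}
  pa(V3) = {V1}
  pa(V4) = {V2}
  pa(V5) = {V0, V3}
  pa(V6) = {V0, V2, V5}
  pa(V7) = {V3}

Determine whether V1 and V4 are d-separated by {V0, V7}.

Yes

4 paths connect V1 and V4; each must be blocked for d-separation to hold:
  1. V1 → V3 → V5 ← V0 → V6 ← V2 → V4 — V3:chain[open]; V5:collider[blocks]; V0:fork[blocks]; V6:collider[blocks]; V2:fork[open] ⇒ blocked
  2. V1 → V3 → V5 → V6 ← V2 → V4 — V3:chain[open]; V5:chain[open]; V6:collider[blocks]; V2:fork[open] ⇒ blocked
  3. V1 ← V0 → V6 ← V2 → V4 — V0:fork[blocks]; V6:collider[blocks]; V2:fork[open] ⇒ blocked
  4. V1 ← V0 → V5 → V6 ← V2 → V4 — V0:fork[blocks]; V5:chain[open]; V6:collider[blocks]; V2:fork[open] ⇒ blocked
Every path is blocked, so V1 and V4 are d-separated given {V0, V7}.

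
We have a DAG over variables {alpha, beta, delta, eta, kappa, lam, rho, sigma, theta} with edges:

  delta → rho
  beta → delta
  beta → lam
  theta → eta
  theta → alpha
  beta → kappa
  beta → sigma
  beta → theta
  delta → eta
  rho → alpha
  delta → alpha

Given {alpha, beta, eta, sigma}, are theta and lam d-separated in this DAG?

There are 4 undirected paths between theta and lam; checking each against the conditioning set {alpha, beta, eta, sigma}:
Path 1: theta → alpha ← rho ← delta ← beta → lam
  beta is a fork here and beta is conditioned on, so the path is blocked at beta.
Path 2: theta → alpha ← delta ← beta → lam
  beta is a fork here and beta is conditioned on, so the path is blocked at beta.
Path 3: theta → eta ← delta ← beta → lam
  beta is a fork here and beta is conditioned on, so the path is blocked at beta.
Path 4: theta ← beta → lam
  beta is a fork here and beta is conditioned on, so the path is blocked at beta.
Every path is blocked, so theta and lam are d-separated given {alpha, beta, eta, sigma}.

Yes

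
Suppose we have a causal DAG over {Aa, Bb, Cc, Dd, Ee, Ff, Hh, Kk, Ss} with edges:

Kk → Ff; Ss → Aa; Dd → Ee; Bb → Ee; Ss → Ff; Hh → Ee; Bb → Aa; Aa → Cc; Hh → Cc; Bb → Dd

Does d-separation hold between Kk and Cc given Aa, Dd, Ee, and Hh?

Yes

Enumerating the 3 paths from Kk to Cc and testing each for blocking by {Aa, Dd, Ee, Hh}:
Path 1: Kk → Ff ← Ss → Aa → Cc
  Ff is a collider here and neither Ff nor any of its descendants is conditioned on, so the collider stays closed — the path is blocked at Ff.
Path 2: Kk → Ff ← Ss → Aa ← Bb → Ee ← Hh → Cc
  Ff is a collider here and neither Ff nor any of its descendants is conditioned on, so the collider stays closed — the path is blocked at Ff.
Path 3: Kk → Ff ← Ss → Aa ← Bb → Dd → Ee ← Hh → Cc
  Ff is a collider here and neither Ff nor any of its descendants is conditioned on, so the collider stays closed — the path is blocked at Ff.
Since every path is blocked, d-separation holds.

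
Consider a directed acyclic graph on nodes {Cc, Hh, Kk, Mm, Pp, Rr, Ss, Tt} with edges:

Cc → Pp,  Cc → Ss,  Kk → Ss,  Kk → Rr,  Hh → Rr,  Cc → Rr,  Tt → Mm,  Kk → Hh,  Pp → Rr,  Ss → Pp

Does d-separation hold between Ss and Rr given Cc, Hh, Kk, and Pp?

Yes

6 paths connect Ss and Rr; each must be blocked for d-separation to hold:
Path 1: Ss ← Cc → Pp → Rr
  Cc is a fork here and Cc is conditioned on, so the path is blocked at Cc.
Path 2: Ss ← Cc → Rr
  Cc is a fork here and Cc is conditioned on, so the path is blocked at Cc.
Path 3: Ss → Pp ← Cc → Rr
  Cc is a fork here and Cc is conditioned on, so the path is blocked at Cc.
Path 4: Ss → Pp → Rr
  Pp is a chain here and Pp is conditioned on, so the path is blocked at Pp.
Path 5: Ss ← Kk → Rr
  Kk is a fork here and Kk is conditioned on, so the path is blocked at Kk.
Path 6: Ss ← Kk → Hh → Rr
  Kk is a fork here and Kk is conditioned on, so the path is blocked at Kk.
All paths are blocked; Ss ⊥ Rr | {Cc, Hh, Kk, Pp} holds.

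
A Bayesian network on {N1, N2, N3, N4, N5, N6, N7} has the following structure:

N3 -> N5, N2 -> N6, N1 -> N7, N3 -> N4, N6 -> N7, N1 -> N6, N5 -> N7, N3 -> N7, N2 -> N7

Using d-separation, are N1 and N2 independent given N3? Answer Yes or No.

Yes

There are 4 undirected paths between N1 and N2; checking each against the conditioning set {N3}:
  1. N1 → N6 ← N2 — N6:collider[blocks] ⇒ blocked
  2. N1 → N6 → N7 ← N2 — N6:chain[open]; N7:collider[blocks] ⇒ blocked
  3. N1 → N7 ← N2 — N7:collider[blocks] ⇒ blocked
  4. N1 → N7 ← N6 ← N2 — N7:collider[blocks]; N6:chain[open] ⇒ blocked
Since every path is blocked, d-separation holds.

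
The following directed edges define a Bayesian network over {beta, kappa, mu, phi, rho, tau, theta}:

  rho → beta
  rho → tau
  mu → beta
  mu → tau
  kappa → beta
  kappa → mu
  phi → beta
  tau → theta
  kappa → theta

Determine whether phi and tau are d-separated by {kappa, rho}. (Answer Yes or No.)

5 paths connect phi and tau; each must be blocked for d-separation to hold:
Path 1: phi → beta ← mu → tau
  beta is a collider here and neither beta nor any of its descendants is conditioned on, so the collider stays closed — the path is blocked at beta.
Path 2: phi → beta ← mu ← kappa → theta ← tau
  beta is a collider here and neither beta nor any of its descendants is conditioned on, so the collider stays closed — the path is blocked at beta.
Path 3: phi → beta ← rho → tau
  beta is a collider here and neither beta nor any of its descendants is conditioned on, so the collider stays closed — the path is blocked at beta.
Path 4: phi → beta ← kappa → theta ← tau
  beta is a collider here and neither beta nor any of its descendants is conditioned on, so the collider stays closed — the path is blocked at beta.
Path 5: phi → beta ← kappa → mu → tau
  beta is a collider here and neither beta nor any of its descendants is conditioned on, so the collider stays closed — the path is blocked at beta.
All paths are blocked; phi ⊥ tau | {kappa, rho} holds.

Yes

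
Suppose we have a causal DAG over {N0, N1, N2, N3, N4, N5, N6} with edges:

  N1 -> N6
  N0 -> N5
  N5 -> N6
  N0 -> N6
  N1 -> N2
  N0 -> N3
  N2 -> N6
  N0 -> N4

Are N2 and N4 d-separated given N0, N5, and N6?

Yes

We examine all 4 paths between N2 and N4:
Path 1: N2 ← N1 → N6 ← N0 → N4
  N0 is a fork here and N0 is conditioned on, so the path is blocked at N0.
Path 2: N2 ← N1 → N6 ← N5 ← N0 → N4
  N5 is a chain here and N5 is conditioned on, so the path is blocked at N5.
Path 3: N2 → N6 ← N0 → N4
  N0 is a fork here and N0 is conditioned on, so the path is blocked at N0.
Path 4: N2 → N6 ← N5 ← N0 → N4
  N5 is a chain here and N5 is conditioned on, so the path is blocked at N5.
Since every path is blocked, d-separation holds.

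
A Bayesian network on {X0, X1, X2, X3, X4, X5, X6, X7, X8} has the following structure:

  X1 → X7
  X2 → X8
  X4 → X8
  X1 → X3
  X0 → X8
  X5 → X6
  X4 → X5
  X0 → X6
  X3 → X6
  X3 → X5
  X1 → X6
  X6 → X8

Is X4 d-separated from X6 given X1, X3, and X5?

Yes

We examine all 5 paths between X4 and X6:
  1. X4 → X8 ← X0 → X6 — X8:collider[blocks]; X0:fork[open] ⇒ blocked
  2. X4 → X8 ← X6 — X8:collider[blocks] ⇒ blocked
  3. X4 → X5 ← X3 ← X1 → X6 — X5:collider[open]; X3:chain[blocks]; X1:fork[blocks] ⇒ blocked
  4. X4 → X5 ← X3 → X6 — X5:collider[open]; X3:fork[blocks] ⇒ blocked
  5. X4 → X5 → X6 — X5:chain[blocks] ⇒ blocked
All paths are blocked; X4 ⊥ X6 | {X1, X3, X5} holds.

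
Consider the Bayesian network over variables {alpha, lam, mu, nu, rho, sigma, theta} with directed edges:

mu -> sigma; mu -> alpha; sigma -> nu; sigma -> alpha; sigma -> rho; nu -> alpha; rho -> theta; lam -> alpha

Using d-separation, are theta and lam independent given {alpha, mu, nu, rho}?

Enumerating the 3 paths from theta to lam and testing each for blocking by {alpha, mu, nu, rho}:
Path 1: theta ← rho ← sigma → nu → alpha ← lam
  rho is a chain here and rho is conditioned on, so the path is blocked at rho.
Path 2: theta ← rho ← sigma → alpha ← lam
  rho is a chain here and rho is conditioned on, so the path is blocked at rho.
Path 3: theta ← rho ← sigma ← mu → alpha ← lam
  rho is a chain here and rho is conditioned on, so the path is blocked at rho.
Since every path is blocked, d-separation holds.

Yes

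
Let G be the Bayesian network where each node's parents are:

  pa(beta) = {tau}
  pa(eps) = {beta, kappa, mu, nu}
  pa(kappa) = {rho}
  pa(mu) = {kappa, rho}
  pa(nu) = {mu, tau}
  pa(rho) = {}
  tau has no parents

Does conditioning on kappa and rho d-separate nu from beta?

We examine all 5 paths between nu and beta:
  1. nu → eps ← beta — eps:collider[blocks] ⇒ blocked
  2. nu ← tau → beta — tau:fork[open] ⇒ active
  3. nu ← mu ← rho → kappa → eps ← beta — mu:chain[open]; rho:fork[blocks]; kappa:chain[blocks]; eps:collider[blocks] ⇒ blocked
  4. nu ← mu → eps ← beta — mu:fork[open]; eps:collider[blocks] ⇒ blocked
  5. nu ← mu ← kappa → eps ← beta — mu:chain[open]; kappa:fork[blocks]; eps:collider[blocks] ⇒ blocked
Because an active path exists, nu and beta are not d-separated.

No — nu and beta are not d-separated given {kappa, rho}.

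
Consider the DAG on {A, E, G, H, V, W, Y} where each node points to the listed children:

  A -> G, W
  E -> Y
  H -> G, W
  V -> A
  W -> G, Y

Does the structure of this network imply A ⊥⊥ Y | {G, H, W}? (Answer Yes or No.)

We examine all 3 paths between A and Y:
Path 1: A → W → Y
  W is a chain here and W is conditioned on, so the path is blocked at W.
Path 2: A → G ← W → Y
  W is a fork here and W is conditioned on, so the path is blocked at W.
Path 3: A → G ← H → W → Y
  H is a fork here and H is conditioned on, so the path is blocked at H.
Since every path is blocked, d-separation holds.

Yes — A and Y are d-separated given {G, H, W}.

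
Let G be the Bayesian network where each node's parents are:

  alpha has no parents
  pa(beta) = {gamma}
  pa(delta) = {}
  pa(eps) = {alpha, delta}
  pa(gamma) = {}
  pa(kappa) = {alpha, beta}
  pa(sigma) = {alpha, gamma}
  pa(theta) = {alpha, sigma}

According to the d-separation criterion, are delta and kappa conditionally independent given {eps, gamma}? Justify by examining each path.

Enumerating the 3 paths from delta to kappa and testing each for blocking by {eps, gamma}:
  1. delta → eps ← alpha → sigma ← gamma → beta → kappa — eps:collider[open]; alpha:fork[open]; sigma:collider[blocks]; gamma:fork[blocks]; beta:chain[open] ⇒ blocked
  2. delta → eps ← alpha → kappa — eps:collider[open]; alpha:fork[open] ⇒ active
  3. delta → eps ← alpha → theta ← sigma ← gamma → beta → kappa — eps:collider[open]; alpha:fork[open]; theta:collider[blocks]; sigma:chain[open]; gamma:fork[blocks]; beta:chain[open] ⇒ blocked
Because an active path exists, delta and kappa are not d-separated.

No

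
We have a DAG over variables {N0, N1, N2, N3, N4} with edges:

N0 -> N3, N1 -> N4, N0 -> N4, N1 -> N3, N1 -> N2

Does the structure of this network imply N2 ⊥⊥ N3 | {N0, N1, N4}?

2 paths connect N2 and N3; each must be blocked for d-separation to hold:
Path 1: N2 ← N1 → N4 ← N0 → N3
  N1 is a fork here and N1 is conditioned on, so the path is blocked at N1.
Path 2: N2 ← N1 → N3
  N1 is a fork here and N1 is conditioned on, so the path is blocked at N1.
Since every path is blocked, d-separation holds.

Yes — N2 and N3 are d-separated given {N0, N1, N4}.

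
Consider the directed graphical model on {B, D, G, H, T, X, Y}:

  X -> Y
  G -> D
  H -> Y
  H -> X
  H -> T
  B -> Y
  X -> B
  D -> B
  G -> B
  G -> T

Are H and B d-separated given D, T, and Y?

There are 6 undirected paths between H and B; checking each against the conditioning set {D, T, Y}:
Path 1: H → X → B
  X is a chain and X is not conditioned on — no node blocks this path, so it is active.
Path 2: H → X → Y ← B
  X is a chain and X is not conditioned on; Y is a collider and Y is conditioned on, which opens it — no node blocks this path, so it is active.
Path 3: H → Y ← B
  Y is a collider and Y is conditioned on, which opens it — no node blocks this path, so it is active.
Path 4: H → Y ← X → B
  Y is a collider and Y is conditioned on, which opens it; X is a fork and X is not conditioned on — no node blocks this path, so it is active.
Path 5: H → T ← G → B
  T is a collider and T is conditioned on, which opens it; G is a fork and G is not conditioned on — no node blocks this path, so it is active.
Path 6: H → T ← G → D → B
  D is a chain here and D is conditioned on, so the path is blocked at D.
Because an active path exists, H and B are not d-separated.

No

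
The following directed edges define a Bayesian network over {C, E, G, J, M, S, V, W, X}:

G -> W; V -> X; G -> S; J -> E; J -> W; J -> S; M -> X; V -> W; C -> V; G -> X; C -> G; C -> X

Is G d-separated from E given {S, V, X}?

No

There are 6 undirected paths between G and E; checking each against the conditioning set {S, V, X}:
Path 1: G → W ← J → E
  W is a collider here and neither W nor any of its descendants is conditioned on, so the collider stays closed — the path is blocked at W.
Path 2: G → S ← J → E
  S is a collider and S is conditioned on, which opens it; J is a fork and J is not conditioned on — no node blocks this path, so it is active.
Path 3: G ← C → V → W ← J → E
  V is a chain here and V is conditioned on, so the path is blocked at V.
Path 4: G ← C → X ← V → W ← J → E
  V is a fork here and V is conditioned on, so the path is blocked at V.
Path 5: G → X ← C → V → W ← J → E
  V is a chain here and V is conditioned on, so the path is blocked at V.
Path 6: G → X ← V → W ← J → E
  V is a fork here and V is conditioned on, so the path is blocked at V.
Since the path G → S ← J → E is active, G and E are not d-separated given {S, V, X}.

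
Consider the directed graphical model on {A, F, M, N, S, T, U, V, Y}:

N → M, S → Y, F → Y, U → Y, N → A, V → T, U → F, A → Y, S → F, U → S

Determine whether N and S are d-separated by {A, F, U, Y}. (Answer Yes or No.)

Yes

There are 5 undirected paths between N and S; checking each against the conditioning set {A, F, U, Y}:
Path 1: N → A → Y ← F ← S
  A is a chain here and A is conditioned on, so the path is blocked at A.
Path 2: N → A → Y ← F ← U → S
  A is a chain here and A is conditioned on, so the path is blocked at A.
Path 3: N → A → Y ← S
  A is a chain here and A is conditioned on, so the path is blocked at A.
Path 4: N → A → Y ← U → F ← S
  A is a chain here and A is conditioned on, so the path is blocked at A.
Path 5: N → A → Y ← U → S
  A is a chain here and A is conditioned on, so the path is blocked at A.
All paths are blocked; N ⊥ S | {A, F, U, Y} holds.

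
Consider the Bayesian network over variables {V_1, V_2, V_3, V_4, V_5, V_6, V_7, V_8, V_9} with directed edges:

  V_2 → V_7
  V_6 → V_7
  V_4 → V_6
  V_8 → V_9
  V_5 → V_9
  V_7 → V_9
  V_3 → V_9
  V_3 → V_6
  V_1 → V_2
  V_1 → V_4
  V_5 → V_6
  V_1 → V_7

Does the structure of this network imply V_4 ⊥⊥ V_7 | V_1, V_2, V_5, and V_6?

Yes — V_4 and V_7 are d-separated given {V_1, V_2, V_5, V_6}.

Enumerating the 5 paths from V_4 to V_7 and testing each for blocking by {V_1, V_2, V_5, V_6}:
Path 1: V_4 ← V_1 → V_2 → V_7
  V_1 is a fork here and V_1 is conditioned on, so the path is blocked at V_1.
Path 2: V_4 ← V_1 → V_7
  V_1 is a fork here and V_1 is conditioned on, so the path is blocked at V_1.
Path 3: V_4 → V_6 ← V_5 → V_9 ← V_7
  V_5 is a fork here and V_5 is conditioned on, so the path is blocked at V_5.
Path 4: V_4 → V_6 ← V_3 → V_9 ← V_7
  V_9 is a collider here and neither V_9 nor any of its descendants is conditioned on, so the collider stays closed — the path is blocked at V_9.
Path 5: V_4 → V_6 → V_7
  V_6 is a chain here and V_6 is conditioned on, so the path is blocked at V_6.
All paths are blocked; V_4 ⊥ V_7 | {V_1, V_2, V_5, V_6} holds.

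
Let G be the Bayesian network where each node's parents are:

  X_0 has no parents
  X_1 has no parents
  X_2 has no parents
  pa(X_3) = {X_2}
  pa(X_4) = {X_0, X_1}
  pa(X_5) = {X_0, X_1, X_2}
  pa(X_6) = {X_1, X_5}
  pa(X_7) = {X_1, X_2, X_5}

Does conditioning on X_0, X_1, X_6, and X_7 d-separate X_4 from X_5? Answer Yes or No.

Yes — X_4 and X_5 are d-separated given {X_0, X_1, X_6, X_7}.

5 paths connect X_4 and X_5; each must be blocked for d-separation to hold:
Path 1: X_4 ← X_1 → X_6 ← X_5
  X_1 is a fork here and X_1 is conditioned on, so the path is blocked at X_1.
Path 2: X_4 ← X_1 → X_7 ← X_2 → X_5
  X_1 is a fork here and X_1 is conditioned on, so the path is blocked at X_1.
Path 3: X_4 ← X_1 → X_7 ← X_5
  X_1 is a fork here and X_1 is conditioned on, so the path is blocked at X_1.
Path 4: X_4 ← X_1 → X_5
  X_1 is a fork here and X_1 is conditioned on, so the path is blocked at X_1.
Path 5: X_4 ← X_0 → X_5
  X_0 is a fork here and X_0 is conditioned on, so the path is blocked at X_0.
Every path is blocked, so X_4 and X_5 are d-separated given {X_0, X_1, X_6, X_7}.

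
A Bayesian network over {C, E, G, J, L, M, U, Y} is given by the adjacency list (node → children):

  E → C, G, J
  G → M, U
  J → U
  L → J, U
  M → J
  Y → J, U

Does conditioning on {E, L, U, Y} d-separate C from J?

Enumerating the 5 paths from C to J and testing each for blocking by {E, L, U, Y}:
Path 1: C ← E → J
  E is a fork here and E is conditioned on, so the path is blocked at E.
Path 2: C ← E → G → U ← J
  E is a fork here and E is conditioned on, so the path is blocked at E.
Path 3: C ← E → G → U ← L → J
  E is a fork here and E is conditioned on, so the path is blocked at E.
Path 4: C ← E → G → U ← Y → J
  E is a fork here and E is conditioned on, so the path is blocked at E.
Path 5: C ← E → G → M → J
  E is a fork here and E is conditioned on, so the path is blocked at E.
Since every path is blocked, d-separation holds.

Yes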